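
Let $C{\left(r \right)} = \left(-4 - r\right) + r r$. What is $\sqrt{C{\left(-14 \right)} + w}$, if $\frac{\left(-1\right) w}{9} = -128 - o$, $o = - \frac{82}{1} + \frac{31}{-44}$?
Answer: $\frac{\sqrt{297011}}{22} \approx 24.772$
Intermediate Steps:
$C{\left(r \right)} = -4 + r^{2} - r$ ($C{\left(r \right)} = \left(-4 - r\right) + r^{2} = -4 + r^{2} - r$)
$o = - \frac{3639}{44}$ ($o = \left(-82\right) 1 + 31 \left(- \frac{1}{44}\right) = -82 - \frac{31}{44} = - \frac{3639}{44} \approx -82.705$)
$w = \frac{17937}{44}$ ($w = - 9 \left(-128 - - \frac{3639}{44}\right) = - 9 \left(-128 + \frac{3639}{44}\right) = \left(-9\right) \left(- \frac{1993}{44}\right) = \frac{17937}{44} \approx 407.66$)
$\sqrt{C{\left(-14 \right)} + w} = \sqrt{\left(-4 + \left(-14\right)^{2} - -14\right) + \frac{17937}{44}} = \sqrt{\left(-4 + 196 + 14\right) + \frac{17937}{44}} = \sqrt{206 + \frac{17937}{44}} = \sqrt{\frac{27001}{44}} = \frac{\sqrt{297011}}{22}$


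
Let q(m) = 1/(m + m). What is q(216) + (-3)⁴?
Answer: 34993/432 ≈ 81.002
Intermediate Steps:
q(m) = 1/(2*m)
q(216) + (-3)⁴ = (½)/216 + (-3)⁴ = (½)*(1/216) + 81 = 1/432 + 81 = 34993/432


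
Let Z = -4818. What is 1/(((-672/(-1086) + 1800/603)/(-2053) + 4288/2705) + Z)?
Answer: -67345657355/324364738173182 ≈ -0.00020762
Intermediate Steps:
1/(((-672/(-1086) + 1800/603)/(-2053) + 4288/2705) + Z) = 1/(((-672/(-1086) + 1800/603)/(-2053) + 4288/2705) - 4818) = 1/(((-672*(-1/1086) + 1800*(1/603))*(-1/2053) + 4288*(1/2705)) - 4818) = 1/(((112/181 + 200/67)*(-1/2053) + 4288/2705) - 4818) = 1/(((43704/12127)*(-1/2053) + 4288/2705) - 4818) = 1/((-43704/24896731 + 4288/2705) - 4818) = 1/(106638963208/67345657355 - 4818) = 1/(-324364738173182/67345657355) = -67345657355/324364738173182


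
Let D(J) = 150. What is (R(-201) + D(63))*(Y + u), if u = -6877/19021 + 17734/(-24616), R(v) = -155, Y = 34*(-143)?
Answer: 247499651465/10178716 ≈ 24315.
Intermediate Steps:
Y = -4862
u = -11013101/10178716 (u = -6877*1/19021 + 17734*(-1/24616) = -299/827 - 8867/12308 = -11013101/10178716 ≈ -1.0820)
(R(-201) + D(63))*(Y + u) = (-155 + 150)*(-4862 - 11013101/10178716) = -5*(-49499930293/10178716) = 247499651465/10178716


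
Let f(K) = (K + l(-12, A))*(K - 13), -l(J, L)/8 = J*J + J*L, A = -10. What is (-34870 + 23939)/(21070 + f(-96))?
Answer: -10931/261742 ≈ -0.041762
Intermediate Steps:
l(J, L) = -8*J² - 8*J*L (l(J, L) = -8*(J*J + J*L) = -8*(J² + J*L) = -8*J² - 8*J*L)
f(K) = (-2112 + K)*(-13 + K) (f(K) = (K - 8*(-12)*(-12 - 10))*(K - 13) = (K - 8*(-12)*(-22))*(-13 + K) = (K - 2112)*(-13 + K) = (-2112 + K)*(-13 + K))
(-34870 + 23939)/(21070 + f(-96)) = (-34870 + 23939)/(21070 + (27456 + (-96)² - 2125*(-96))) = -10931/(21070 + (27456 + 9216 + 204000)) = -10931/(21070 + 240672) = -10931/261742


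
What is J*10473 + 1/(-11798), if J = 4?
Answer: 494241815/11798 ≈ 41892.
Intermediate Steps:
J*10473 + 1/(-11798) = 4*10473 + 1/(-11798) = 41892 - 1/11798 = 494241815/11798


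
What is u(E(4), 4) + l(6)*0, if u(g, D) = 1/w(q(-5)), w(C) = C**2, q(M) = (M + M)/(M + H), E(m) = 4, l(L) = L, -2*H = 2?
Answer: 9/25 ≈ 0.36000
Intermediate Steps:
H = -1 (H = -1/2*2 = -1)
q(M) = 2*M/(-1 + M) (q(M) = (M + M)/(M - 1) = (2*M)/(-1 + M) = 2*M/(-1 + M))
u(g, D) = 9/25 (u(g, D) = 1/((2*(-5)/(-1 - 5))**2) = 1/((2*(-5)/(-6))**2) = 1/((2*(-5)*(-1/6))**2) = 1/((5/3)**2) = 1/(25/9) = 9/25)
u(E(4), 4) + l(6)*0 = 9/25 + 6*0 = 9/25 + 0 = 9/25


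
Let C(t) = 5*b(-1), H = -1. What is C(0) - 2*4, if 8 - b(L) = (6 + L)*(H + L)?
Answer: 82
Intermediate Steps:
b(L) = 8 - (-1 + L)*(6 + L) (b(L) = 8 - (6 + L)*(-1 + L) = 8 - (-1 + L)*(6 + L))
C(t) = 90 (C(t) = 5*(14 - 1*(-1)² - 5*(-1)) = 5*(14 - 1*1 + 5) = 5*(14 - 1 + 5) = 5*18 = 90)
C(0) - 2*4 = 90 - 2*4 = 90 - 8 = 82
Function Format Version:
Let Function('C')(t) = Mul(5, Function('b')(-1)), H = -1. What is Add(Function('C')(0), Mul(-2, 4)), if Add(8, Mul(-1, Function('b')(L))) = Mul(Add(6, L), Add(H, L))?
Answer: 82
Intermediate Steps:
Function('b')(L) = Add(8, Mul(-1, Add(-1, L), Add(6, L))) (Function('b')(L) = Add(8, Mul(-1, Mul(Add(6, L), Add(-1, L)))) = Add(8, Mul(-1, Mul(Add(-1, L), Add(6, L)))) = Add(8, Mul(-1, Add(-1, L), Add(6, L))))
Function('C')(t) = 90 (Function('C')(t) = Mul(5, Add(14, Mul(-1, Pow(-1, 2)), Mul(-5, -1))) = Mul(5, Add(14, Mul(-1, 1), 5)) = Mul(5, Add(14, -1, 5)) = Mul(5, 18) = 90)
Add(Function('C')(0), Mul(-2, 4)) = Add(90, Mul(-2, 4)) = Add(90, -8) = 82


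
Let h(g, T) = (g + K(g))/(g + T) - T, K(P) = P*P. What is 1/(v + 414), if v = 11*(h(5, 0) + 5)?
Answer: 1/535 ≈ 0.0018692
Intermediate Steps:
K(P) = P²
h(g, T) = -T + (g + g²)/(T + g) (h(g, T) = (g + g²)/(g + T) - T = (g + g²)/(T + g) - T = -T + (g + g²)/(T + g))
v = 121 (v = 11*((5 + 5² - 1*0² - 1*0*5)/(0 + 5) + 5) = 11*((5 + 25 - 1*0 + 0)/5 + 5) = 11*((5 + 25 + 0 + 0)/5 + 5) = 11*((⅕)*30 + 5) = 11*(6 + 5) = 11*11 = 121)
1/(v + 414) = 1/(121 + 414) = 1/535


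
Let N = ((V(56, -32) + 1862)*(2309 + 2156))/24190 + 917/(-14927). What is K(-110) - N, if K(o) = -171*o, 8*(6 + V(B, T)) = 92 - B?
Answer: 45206875259/2448028 ≈ 18467.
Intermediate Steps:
V(B, T) = 11/2 - B/8 (V(B, T) = -6 + (92 - B)/8 = -6 + (23/2 - B/8) = 11/2 - B/8)
N = 840531421/2448028 (N = (((11/2 - ⅛*56) + 1862)*(2309 + 2156))/24190 + 917/(-14927) = (((11/2 - 7) + 1862)*4465)*(1/24190) + 917*(-1/14927) = ((-3/2 + 1862)*4465)*(1/24190) - 917/14927 = ((3721/2)*4465)*(1/24190) - 917/14927 = (16614265/2)*(1/24190) - 917/14927 = 3322853/9676 - 917/14927 = 840531421/2448028 ≈ 343.35)
K(-110) - N = -171*(-110) - 1*840531421/2448028 = 18810 - 840531421/2448028 = 45206875259/2448028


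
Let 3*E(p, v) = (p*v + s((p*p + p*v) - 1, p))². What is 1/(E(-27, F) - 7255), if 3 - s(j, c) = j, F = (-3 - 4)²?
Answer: 3/503860 ≈ 5.9540e-6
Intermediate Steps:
F = 49 (F = (-7)² = 49)
s(j, c) = 3 - j
E(p, v) = (4 - p²)²/3 (E(p, v) = (p*v + (3 - ((p*p + p*v) - 1)))²/3 = (p*v + (3 - ((p² + p*v) - 1)))²/3 = (p*v + (3 - (-1 + p² + p*v)))²/3 = (p*v + (3 + (1 - p² - p*v)))²/3 = (p*v + (4 - p² - p*v))²/3 = (4 - p²)²/3)
1/(E(-27, F) - 7255) = 1/((-4 + (-27)²)²/3 - 7255) = 1/((-4 + 729)²/3 - 7255) = 1/((⅓)*725² - 7255) = 1/((⅓)*525625 - 7255) = 1/(525625/3 - 7255) = 1/(503860/3) = 3/503860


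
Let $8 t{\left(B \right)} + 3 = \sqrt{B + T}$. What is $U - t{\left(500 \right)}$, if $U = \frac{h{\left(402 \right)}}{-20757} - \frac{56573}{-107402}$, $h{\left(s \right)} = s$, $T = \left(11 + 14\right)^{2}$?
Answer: $\frac{2622818533}{2972457752} - \frac{15 \sqrt{5}}{8} \approx -3.3103$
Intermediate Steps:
$T = 625$ ($T = 25^{2} = 625$)
$t{\left(B \right)} = - \frac{3}{8} + \frac{\sqrt{625 + B}}{8}$ ($t{\left(B \right)} = - \frac{3}{8} + \frac{\sqrt{B + 625}}{8} = - \frac{3}{8} + \frac{\sqrt{625 + B}}{8}$)
$U = \frac{377036719}{743114438}$ ($U = \frac{402}{-20757} - \frac{56573}{-107402} = 402 \left(- \frac{1}{20757}\right) - - \frac{56573}{107402} = - \frac{134}{6919} + \frac{56573}{107402} = \frac{377036719}{743114438} \approx 0.50737$)
$U - t{\left(500 \right)} = \frac{377036719}{743114438} - \left(- \frac{3}{8} + \frac{\sqrt{625 + 500}}{8}\right) = \frac{377036719}{743114438} - \left(- \frac{3}{8} + \frac{\sqrt{1125}}{8}\right) = \frac{377036719}{743114438} - \left(- \frac{3}{8} + \frac{15 \sqrt{5}}{8}\right) = \frac{377036719}{743114438} + \left(\frac{3}{8} - \frac{15 \sqrt{5}}{8}\right) = \frac{2622818533}{2972457752} - \frac{15 \sqrt{5}}{8}$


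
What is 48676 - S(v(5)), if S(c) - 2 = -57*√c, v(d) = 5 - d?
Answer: 48674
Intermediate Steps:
S(c) = 2 - 57*√c
48676 - S(v(5)) = 48676 - (2 - 57*√(5 - 1*5)) = 48676 - (2 - 57*√(5 - 5)) = 48676 - (2 - 57*√0) = 48676 - (2 - 57*0) = 48676 - (2 + 0) = 48676 - 1*2 = 48676 - 2 = 48674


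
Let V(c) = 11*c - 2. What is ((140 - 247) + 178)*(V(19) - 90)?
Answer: 8307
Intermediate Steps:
V(c) = -2 + 11*c
((140 - 247) + 178)*(V(19) - 90) = ((140 - 247) + 178)*((-2 + 11*19) - 90) = (-107 + 178)*((-2 + 209) - 90) = 71*(207 - 90) = 71*117 = 8307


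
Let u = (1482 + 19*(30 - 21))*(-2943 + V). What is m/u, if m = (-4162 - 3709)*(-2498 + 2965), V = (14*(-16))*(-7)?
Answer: 3675757/2272875 ≈ 1.6172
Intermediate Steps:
V = 1568 (V = -224*(-7) = 1568)
m = -3675757 (m = -7871*467 = -3675757)
u = -2272875 (u = (1482 + 19*(30 - 21))*(-2943 + 1568) = (1482 + 19*9)*(-1375) = (1482 + 171)*(-1375) = 1653*(-1375) = -2272875)
m/u = -3675757/(-2272875) = -3675757*(-1/2272875) = 3675757/2272875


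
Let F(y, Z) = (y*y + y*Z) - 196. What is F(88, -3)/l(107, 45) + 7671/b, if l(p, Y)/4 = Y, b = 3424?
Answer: 2193433/51360 ≈ 42.707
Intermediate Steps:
l(p, Y) = 4*Y
F(y, Z) = -196 + y**2 + Z*y (F(y, Z) = (y**2 + Z*y) - 196 = -196 + y**2 + Z*y)
F(88, -3)/l(107, 45) + 7671/b = (-196 + 88**2 - 3*88)/((4*45)) + 7671/3424 = (-196 + 7744 - 264)/180 + 7671*(1/3424) = 7284*(1/180) + 7671/3424 = 607/15 + 7671/3424 = 2193433/51360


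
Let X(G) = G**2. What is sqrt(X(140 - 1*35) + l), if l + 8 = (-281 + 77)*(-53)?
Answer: sqrt(21829) ≈ 147.75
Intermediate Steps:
l = 10804 (l = -8 + (-281 + 77)*(-53) = -8 - 204*(-53) = -8 + 10812 = 10804)
sqrt(X(140 - 1*35) + l) = sqrt((140 - 1*35)**2 + 10804) = sqrt((140 - 35)**2 + 10804) = sqrt(105**2 + 10804) = sqrt(11025 + 10804) = sqrt(21829)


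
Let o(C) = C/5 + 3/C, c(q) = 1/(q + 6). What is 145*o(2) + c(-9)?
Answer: 1651/6 ≈ 275.17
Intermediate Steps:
c(q) = 1/(6 + q)
o(C) = 3/C + C/5 (o(C) = C*(⅕) + 3/C = C/5 + 3/C = 3/C + C/5)
145*o(2) + c(-9) = 145*(3/2 + (⅕)*2) + 1/(6 - 9) = 145*(3*(½) + ⅖) + 1/(-3) = 145*(3/2 + ⅖) - ⅓ = 145*(19/10) - ⅓ = 551/2 - ⅓ = 1651/6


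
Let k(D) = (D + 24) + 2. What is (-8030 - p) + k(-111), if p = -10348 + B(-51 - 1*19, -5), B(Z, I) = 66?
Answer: 2167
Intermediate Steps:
k(D) = 26 + D (k(D) = (24 + D) + 2 = 26 + D)
p = -10282 (p = -10348 + 66 = -10282)
(-8030 - p) + k(-111) = (-8030 - 1*(-10282)) + (26 - 111) = (-8030 + 10282) - 85 = 2252 - 85 = 2167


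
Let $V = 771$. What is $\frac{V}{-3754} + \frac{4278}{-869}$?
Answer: $- \frac{16729611}{3262226} \approx -5.1283$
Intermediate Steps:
$\frac{V}{-3754} + \frac{4278}{-869} = \frac{771}{-3754} + \frac{4278}{-869} = 771 \left(- \frac{1}{3754}\right) + 4278 \left(- \frac{1}{869}\right) = - \frac{771}{3754} - \frac{4278}{869} = - \frac{16729611}{3262226}$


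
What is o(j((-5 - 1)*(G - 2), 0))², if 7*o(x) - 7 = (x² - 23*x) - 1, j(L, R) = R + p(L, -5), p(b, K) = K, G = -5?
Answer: 21316/49 ≈ 435.02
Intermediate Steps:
j(L, R) = -5 + R (j(L, R) = R - 5 = -5 + R)
o(x) = 6/7 - 23*x/7 + x²/7 (o(x) = 1 + ((x² - 23*x) - 1)/7 = 1 + (-1 + x² - 23*x)/7 = 1 + (-⅐ - 23*x/7 + x²/7) = 6/7 - 23*x/7 + x²/7)
o(j((-5 - 1)*(G - 2), 0))² = (6/7 - 23*(-5 + 0)/7 + (-5 + 0)²/7)² = (6/7 - 23/7*(-5) + (⅐)*(-5)²)² = (6/7 + 115/7 + (⅐)*25)² = (6/7 + 115/7 + 25/7)² = (146/7)² = 21316/49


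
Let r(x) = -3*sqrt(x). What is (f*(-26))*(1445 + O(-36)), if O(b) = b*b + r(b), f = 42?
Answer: -2993172 + 19656*I ≈ -2.9932e+6 + 19656.0*I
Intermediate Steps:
O(b) = b**2 - 3*sqrt(b) (O(b) = b*b - 3*sqrt(b) = b**2 - 3*sqrt(b))
(f*(-26))*(1445 + O(-36)) = (42*(-26))*(1445 + ((-36)**2 - 18*I)) = -1092*(1445 + (1296 - 18*I)) = -1092*(2741 - 18*I) = -2993172 + 19656*I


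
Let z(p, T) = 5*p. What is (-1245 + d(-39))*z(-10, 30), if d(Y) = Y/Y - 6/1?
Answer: 62500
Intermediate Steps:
d(Y) = -5 (d(Y) = 1 - 6*1 = 1 - 6 = -5)
(-1245 + d(-39))*z(-10, 30) = (-1245 - 5)*(5*(-10)) = -1250*(-50) = 62500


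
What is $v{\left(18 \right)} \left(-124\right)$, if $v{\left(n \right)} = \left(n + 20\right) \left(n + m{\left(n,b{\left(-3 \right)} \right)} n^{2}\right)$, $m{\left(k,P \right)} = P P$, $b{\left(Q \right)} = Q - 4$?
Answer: $-74892528$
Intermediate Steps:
$b{\left(Q \right)} = -4 + Q$
$m{\left(k,P \right)} = P^{2}$
$v{\left(n \right)} = \left(20 + n\right) \left(n + 49 n^{2}\right)$ ($v{\left(n \right)} = \left(n + 20\right) \left(n + \left(-4 - 3\right)^{2} n^{2}\right) = \left(20 + n\right) \left(n + \left(-7\right)^{2} n^{2}\right) = \left(20 + n\right) \left(n + 49 n^{2}\right)$)
$v{\left(18 \right)} \left(-124\right) = 18 \left(20 + 49 \cdot 18^{2} + 981 \cdot 18\right) \left(-124\right) = 18 \left(20 + 49 \cdot 324 + 17658\right) \left(-124\right) = 18 \left(20 + 15876 + 17658\right) \left(-124\right) = 18 \cdot 33554 \left(-124\right) = 603972 \left(-124\right) = -74892528$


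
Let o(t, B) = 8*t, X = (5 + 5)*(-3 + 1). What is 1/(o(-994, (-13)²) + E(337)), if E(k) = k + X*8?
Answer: -1/7775 ≈ -0.00012862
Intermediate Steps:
X = -20 (X = 10*(-2) = -20)
E(k) = -160 + k (E(k) = k - 20*8 = k - 160 = -160 + k)
1/(o(-994, (-13)²) + E(337)) = 1/(8*(-994) + (-160 + 337)) = 1/(-7952 + 177) = 1/(-7775) = -1/7775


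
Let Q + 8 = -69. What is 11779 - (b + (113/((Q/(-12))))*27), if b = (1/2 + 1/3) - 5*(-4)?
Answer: 5212601/462 ≈ 11283.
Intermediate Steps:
Q = -77 (Q = -8 - 69 = -77)
b = 125/6 (b = (1*(1/2) + 1*(1/3)) + 20 = (1/2 + 1/3) + 20 = 5/6 + 20 = 125/6 ≈ 20.833)
11779 - (b + (113/((Q/(-12))))*27) = 11779 - (125/6 + (113/((-77/(-12))))*27) = 11779 - (125/6 + (113/((-77*(-1/12))))*27) = 11779 - (125/6 + (113/(77/12))*27) = 11779 - (125/6 + (113*(12/77))*27) = 11779 - (125/6 + (1356/77)*27) = 11779 - (125/6 + 36612/77) = 11779 - 1*229297/462 = 11779 - 229297/462 = 5212601/462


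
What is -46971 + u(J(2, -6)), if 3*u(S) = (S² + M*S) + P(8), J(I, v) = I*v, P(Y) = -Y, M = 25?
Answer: -141077/3 ≈ -47026.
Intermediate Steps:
u(S) = -8/3 + S²/3 + 25*S/3 (u(S) = ((S² + 25*S) - 1*8)/3 = ((S² + 25*S) - 8)/3 = (-8 + S² + 25*S)/3 = -8/3 + S²/3 + 25*S/3)
-46971 + u(J(2, -6)) = -46971 + (-8/3 + (2*(-6))²/3 + 25*(2*(-6))/3) = -46971 + (-8/3 + (⅓)*(-12)² + (25/3)*(-12)) = -46971 + (-8/3 + (⅓)*144 - 100) = -46971 + (-8/3 + 48 - 100) = -46971 - 164/3 = -141077/3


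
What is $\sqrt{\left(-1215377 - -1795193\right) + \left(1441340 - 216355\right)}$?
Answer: $\sqrt{1804801} \approx 1343.4$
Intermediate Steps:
$\sqrt{\left(-1215377 - -1795193\right) + \left(1441340 - 216355\right)} = \sqrt{\left(-1215377 + 1795193\right) + 1224985} = \sqrt{579816 + 1224985} = \sqrt{1804801}$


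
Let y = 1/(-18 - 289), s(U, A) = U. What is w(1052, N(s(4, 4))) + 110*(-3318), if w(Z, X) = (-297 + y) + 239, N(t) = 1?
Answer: -112066667/307 ≈ -3.6504e+5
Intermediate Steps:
y = -1/307 (y = 1/(-307) = -1/307 ≈ -0.0032573)
w(Z, X) = -17807/307 (w(Z, X) = (-297 - 1/307) + 239 = -91180/307 + 239 = -17807/307)
w(1052, N(s(4, 4))) + 110*(-3318) = -17807/307 + 110*(-3318) = -17807/307 - 364980 = -112066667/307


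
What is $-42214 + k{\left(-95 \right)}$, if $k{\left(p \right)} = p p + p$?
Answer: $-33284$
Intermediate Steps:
$k{\left(p \right)} = p + p^{2}$ ($k{\left(p \right)} = p^{2} + p = p + p^{2}$)
$-42214 + k{\left(-95 \right)} = -42214 - 95 \left(1 - 95\right) = -42214 - -8930 = -42214 + 8930 = -33284$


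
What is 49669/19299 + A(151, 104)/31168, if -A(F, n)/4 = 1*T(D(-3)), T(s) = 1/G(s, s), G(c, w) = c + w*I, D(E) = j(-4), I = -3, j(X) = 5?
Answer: 3870227779/1503778080 ≈ 2.5737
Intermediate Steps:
D(E) = 5
G(c, w) = c - 3*w (G(c, w) = c + w*(-3) = c - 3*w)
T(s) = -1/(2*s) (T(s) = 1/(s - 3*s) = 1/(-2*s) = -1/(2*s))
A(F, n) = ⅖ (A(F, n) = -4*(-½/5) = -4*(-½*⅕) = -4*(-1)/10 = -4*(-⅒) = ⅖)
49669/19299 + A(151, 104)/31168 = 49669/19299 + (⅖)/31168 = 49669*(1/19299) + (⅖)*(1/31168) = 49669/19299 + 1/77920 = 3870227779/1503778080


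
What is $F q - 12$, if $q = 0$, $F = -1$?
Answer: $-12$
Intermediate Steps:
$F q - 12 = \left(-1\right) 0 - 12 = 0 - 12 = -12$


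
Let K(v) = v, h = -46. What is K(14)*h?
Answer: -644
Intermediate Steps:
K(14)*h = 14*(-46) = -644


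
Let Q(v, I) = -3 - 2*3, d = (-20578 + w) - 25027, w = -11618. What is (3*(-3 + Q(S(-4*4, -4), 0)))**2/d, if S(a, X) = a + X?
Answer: -1296/57223 ≈ -0.022648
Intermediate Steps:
S(a, X) = X + a
d = -57223 (d = (-20578 - 11618) - 25027 = -32196 - 25027 = -57223)
Q(v, I) = -9 (Q(v, I) = -3 - 6 = -9)
(3*(-3 + Q(S(-4*4, -4), 0)))**2/d = (3*(-3 - 9))**2/(-57223) = (3*(-12))**2*(-1/57223) = (-36)**2*(-1/57223) = 1296*(-1/57223) = -1296/57223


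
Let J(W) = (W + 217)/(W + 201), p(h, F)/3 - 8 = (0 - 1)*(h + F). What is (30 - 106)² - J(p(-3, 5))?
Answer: 1264709/219 ≈ 5774.9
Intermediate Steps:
p(h, F) = 24 - 3*F - 3*h (p(h, F) = 24 + 3*((0 - 1)*(h + F)) = 24 + 3*(-(F + h)) = 24 + 3*(-F - h) = 24 + (-3*F - 3*h) = 24 - 3*F - 3*h)
J(W) = (217 + W)/(201 + W)
(30 - 106)² - J(p(-3, 5)) = (30 - 106)² - (217 + (24 - 3*5 - 3*(-3)))/(201 + (24 - 3*5 - 3*(-3))) = (-76)² - (217 + (24 - 15 + 9))/(201 + (24 - 15 + 9)) = 5776 - (217 + 18)/(201 + 18) = 5776 - 235/219 = 1264709/219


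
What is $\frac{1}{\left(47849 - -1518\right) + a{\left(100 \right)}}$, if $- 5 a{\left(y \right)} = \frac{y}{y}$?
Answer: $\frac{5}{246834} \approx 2.0257 \cdot 10^{-5}$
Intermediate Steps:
$a{\left(y \right)} = - \frac{1}{5}$ ($a{\left(y \right)} = - \frac{y \frac{1}{y}}{5} = \left(- \frac{1}{5}\right) 1 = - \frac{1}{5}$)
$\frac{1}{\left(47849 - -1518\right) + a{\left(100 \right)}} = \frac{1}{\left(47849 - -1518\right) - \frac{1}{5}} = \frac{1}{\left(47849 + 1518\right) - \frac{1}{5}} = \frac{1}{49367 - \frac{1}{5}} = \frac{1}{\frac{246834}{5}} = \frac{5}{246834}$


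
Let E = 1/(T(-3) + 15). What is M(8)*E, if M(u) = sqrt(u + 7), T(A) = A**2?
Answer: sqrt(15)/24 ≈ 0.16137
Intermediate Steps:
E = 1/24 (E = 1/((-3)**2 + 15) = 1/(9 + 15) = 1/24 ≈ 0.041667)
M(u) = sqrt(7 + u)
M(8)*E = sqrt(7 + 8)*(1/24) = sqrt(15)*(1/24) = sqrt(15)/24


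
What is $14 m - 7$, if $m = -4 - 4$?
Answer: $-119$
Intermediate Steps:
$m = -8$ ($m = -4 - 4 = -8$)
$14 m - 7 = 14 \left(-8\right) - 7 = -112 - 7 = -119$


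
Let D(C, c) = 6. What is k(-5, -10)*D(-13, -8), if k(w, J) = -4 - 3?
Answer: -42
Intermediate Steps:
k(w, J) = -7
k(-5, -10)*D(-13, -8) = -7*6 = -42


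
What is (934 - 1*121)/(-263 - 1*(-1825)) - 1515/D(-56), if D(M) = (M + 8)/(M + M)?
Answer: -5520857/1562 ≈ -3534.5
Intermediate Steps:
D(M) = (8 + M)/(2*M) (D(M) = (8 + M)/((2*M)) = (8 + M)*(1/(2*M)) = (8 + M)/(2*M))
(934 - 1*121)/(-263 - 1*(-1825)) - 1515/D(-56) = (934 - 1*121)/(-263 - 1*(-1825)) - 1515*(-112/(8 - 56)) = (934 - 121)/(-263 + 1825) - 1515/((½)*(-1/56)*(-48)) = 813/1562 - 1515/3/7 = 813*(1/1562) - 1515*7/3 = 813/1562 - 3535 = -5520857/1562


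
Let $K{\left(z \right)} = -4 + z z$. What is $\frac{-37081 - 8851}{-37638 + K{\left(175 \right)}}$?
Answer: $\frac{45932}{7017} \approx 6.5458$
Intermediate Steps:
$K{\left(z \right)} = -4 + z^{2}$
$\frac{-37081 - 8851}{-37638 + K{\left(175 \right)}} = \frac{-37081 - 8851}{-37638 - \left(4 - 175^{2}\right)} = - \frac{45932}{-37638 + \left(-4 + 30625\right)} = - \frac{45932}{-37638 + 30621} = - \frac{45932}{-7017} = \left(-45932\right) \left(- \frac{1}{7017}\right) = \frac{45932}{7017}$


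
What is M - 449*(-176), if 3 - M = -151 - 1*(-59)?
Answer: 79119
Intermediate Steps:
M = 95 (M = 3 - (-151 - 1*(-59)) = 3 - (-151 + 59) = 3 - 1*(-92) = 3 + 92 = 95)
M - 449*(-176) = 95 - 449*(-176) = 95 + 79024 = 79119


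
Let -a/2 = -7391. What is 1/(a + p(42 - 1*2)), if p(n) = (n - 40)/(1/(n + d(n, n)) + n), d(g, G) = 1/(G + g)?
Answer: 1/14782 ≈ 6.7650e-5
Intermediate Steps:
a = 14782 (a = -2*(-7391) = 14782)
p(n) = (-40 + n)/(n + 1/(n + 1/(2*n))) (p(n) = (n - 40)/(1/(n + 1/(n + n)) + n) = (-40 + n)/(1/(n + 1/(2*n)) + n) = (-40 + n)/(n + 1/(n + 1/(2*n))))
1/(a + p(42 - 1*2)) = 1/(14782 + (-40 + (42 - 1*2)*(1 - 80*(42 - 1*2) + 2*(42 - 1*2)²))/((42 - 1*2)*(3 + 2*(42 - 1*2)²))) = 1/(14782 + (-40 + (42 - 2)*(1 - 80*(42 - 2) + 2*(42 - 2)²))/((42 - 2)*(3 + 2*(42 - 2)²))) = 1/(14782 + (-40 + 40*(1 - 80*40 + 2*40²))/(40*(3 + 2*40²))) = 1/(14782 + (-40 + 40*(1 - 3200 + 2*1600))/(40*(3 + 2*1600))) = 1/(14782 + (-40 + 40*(1 - 3200 + 3200))/(40*(3 + 3200))) = 1/(14782 + (1/40)*(-40 + 40*1)/3203) = 1/(14782 + (1/40)*(1/3203)*(-40 + 40)) = 1/(14782 + (1/40)*(1/3203)*0) = 1/(14782 + 0) = 1/14782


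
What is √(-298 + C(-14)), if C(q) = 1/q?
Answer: I*√58422/14 ≈ 17.265*I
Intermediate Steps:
√(-298 + C(-14)) = √(-298 + 1/(-14)) = √(-298 - 1/14) = √(-4173/14) = I*√58422/14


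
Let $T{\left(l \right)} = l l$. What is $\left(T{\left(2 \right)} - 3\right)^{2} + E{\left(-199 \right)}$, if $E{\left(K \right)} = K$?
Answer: $-198$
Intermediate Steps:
$T{\left(l \right)} = l^{2}$
$\left(T{\left(2 \right)} - 3\right)^{2} + E{\left(-199 \right)} = \left(2^{2} - 3\right)^{2} - 199 = \left(4 - 3\right)^{2} - 199 = 1^{2} - 199 = 1 - 199 = -198$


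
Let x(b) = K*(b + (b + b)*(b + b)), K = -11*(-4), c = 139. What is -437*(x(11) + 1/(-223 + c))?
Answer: -799499803/84 ≈ -9.5179e+6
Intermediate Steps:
K = 44
x(b) = 44*b + 176*b**2 (x(b) = 44*(b + (b + b)*(b + b)) = 44*(b + (2*b)*(2*b)) = 44*(b + 4*b**2) = 44*b + 176*b**2)
-437*(x(11) + 1/(-223 + c)) = -437*(44*11*(1 + 4*11) + 1/(-223 + 139)) = -437*(44*11*(1 + 44) + 1/(-84)) = -437*(44*11*45 - 1/84) = -437*(21780 - 1/84) = -437*1829519/84 = -799499803/84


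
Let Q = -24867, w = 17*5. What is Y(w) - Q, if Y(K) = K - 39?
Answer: 24913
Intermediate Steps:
w = 85
Y(K) = -39 + K
Y(w) - Q = (-39 + 85) - 1*(-24867) = 46 + 24867 = 24913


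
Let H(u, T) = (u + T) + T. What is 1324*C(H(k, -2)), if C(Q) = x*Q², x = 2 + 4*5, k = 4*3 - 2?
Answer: 1048608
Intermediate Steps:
k = 10 (k = 12 - 2 = 10)
x = 22 (x = 2 + 20 = 22)
H(u, T) = u + 2*T (H(u, T) = (T + u) + T = u + 2*T)
C(Q) = 22*Q²
1324*C(H(k, -2)) = 1324*(22*(10 + 2*(-2))²) = 1324*(22*(10 - 4)²) = 1324*(22*6²) = 1324*(22*36) = 1324*792 = 1048608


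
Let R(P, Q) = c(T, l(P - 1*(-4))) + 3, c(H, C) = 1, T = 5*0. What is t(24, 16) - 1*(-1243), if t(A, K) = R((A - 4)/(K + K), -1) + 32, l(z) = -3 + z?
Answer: 1279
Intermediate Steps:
T = 0
R(P, Q) = 4 (R(P, Q) = 1 + 3 = 4)
t(A, K) = 36 (t(A, K) = 4 + 32 = 36)
t(24, 16) - 1*(-1243) = 36 - 1*(-1243) = 36 + 1243 = 1279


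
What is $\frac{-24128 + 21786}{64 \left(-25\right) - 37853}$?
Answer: $\frac{2342}{39453} \approx 0.059362$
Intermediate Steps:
$\frac{-24128 + 21786}{64 \left(-25\right) - 37853} = - \frac{2342}{-1600 - 37853} = - \frac{2342}{-39453} = \left(-2342\right) \left(- \frac{1}{39453}\right) = \frac{2342}{39453}$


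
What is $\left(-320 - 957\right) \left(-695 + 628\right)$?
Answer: $85559$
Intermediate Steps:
$\left(-320 - 957\right) \left(-695 + 628\right) = \left(-1277\right) \left(-67\right) = 85559$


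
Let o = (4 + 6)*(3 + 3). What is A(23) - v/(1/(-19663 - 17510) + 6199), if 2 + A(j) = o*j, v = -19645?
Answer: 318270280613/230435426 ≈ 1381.2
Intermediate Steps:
o = 60 (o = 10*6 = 60)
A(j) = -2 + 60*j
A(23) - v/(1/(-19663 - 17510) + 6199) = (-2 + 60*23) - (-19645)/(1/(-19663 - 17510) + 6199) = (-2 + 1380) - (-19645)/(1/(-37173) + 6199) = 1378 - (-19645)/(-1/37173 + 6199) = 1378 - (-19645)/230435426/37173 = 1378 - (-19645)*37173/230435426 = 1378 - 1*(-730263585/230435426) = 1378 + 730263585/230435426 = 318270280613/230435426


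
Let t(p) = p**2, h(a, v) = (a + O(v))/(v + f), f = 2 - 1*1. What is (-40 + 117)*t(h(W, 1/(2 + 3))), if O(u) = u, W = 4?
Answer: 3773/4 ≈ 943.25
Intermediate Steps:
f = 1 (f = 2 - 1 = 1)
h(a, v) = (a + v)/(1 + v) (h(a, v) = (a + v)/(v + 1) = (a + v)/(1 + v))
(-40 + 117)*t(h(W, 1/(2 + 3))) = (-40 + 117)*((4 + 1/(2 + 3))/(1 + 1/(2 + 3)))**2 = 77*((4 + 1/5)/(1 + 1/5))**2 = 77*((21/5)/(6/5))**2 = 77*((5/6)*(21/5))**2 = 77*(7/2)**2 = 77*(49/4) = 3773/4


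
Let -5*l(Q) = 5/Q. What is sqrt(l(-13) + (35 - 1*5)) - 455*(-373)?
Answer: 169715 + sqrt(5083)/13 ≈ 1.6972e+5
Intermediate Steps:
l(Q) = -1/Q
sqrt(l(-13) + (35 - 1*5)) - 455*(-373) = sqrt(-1/(-13) + (35 - 1*5)) - 455*(-373) = sqrt(-1*(-1/13) + (35 - 5)) + 169715 = sqrt(1/13 + 30) + 169715 = sqrt(391/13) + 169715 = sqrt(5083)/13 + 169715 = 169715 + sqrt(5083)/13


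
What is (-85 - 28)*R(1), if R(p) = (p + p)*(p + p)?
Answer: -452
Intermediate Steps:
R(p) = 4*p² (R(p) = (2*p)*(2*p) = 4*p²)
(-85 - 28)*R(1) = (-85 - 28)*(4*1²) = -452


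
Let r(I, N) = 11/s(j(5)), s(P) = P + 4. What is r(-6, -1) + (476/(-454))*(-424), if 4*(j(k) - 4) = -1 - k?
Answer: 1316850/2951 ≈ 446.24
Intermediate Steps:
j(k) = 15/4 - k/4 (j(k) = 4 + (-1 - k)/4 = 4 + (-1/4 - k/4) = 15/4 - k/4)
s(P) = 4 + P
r(I, N) = 22/13 (r(I, N) = 11/(4 + (15/4 - 1/4*5)) = 11/(4 + (15/4 - 5/4)) = 11/(4 + 5/2) = 11/(13/2) = 11*(2/13) = 22/13)
r(-6, -1) + (476/(-454))*(-424) = 22/13 + (476/(-454))*(-424) = 22/13 + (476*(-1/454))*(-424) = 22/13 - 238/227*(-424) = 22/13 + 100912/227 = 1316850/2951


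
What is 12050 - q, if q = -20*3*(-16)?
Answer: 11090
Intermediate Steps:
q = 960 (q = -60*(-16) = 960)
12050 - q = 12050 - 1*960 = 12050 - 960 = 11090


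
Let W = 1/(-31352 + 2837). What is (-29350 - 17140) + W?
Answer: -1325662351/28515 ≈ -46490.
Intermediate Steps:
W = -1/28515 (W = 1/(-28515) = -1/28515 ≈ -3.5069e-5)
(-29350 - 17140) + W = (-29350 - 17140) - 1/28515 = -46490 - 1/28515 = -1325662351/28515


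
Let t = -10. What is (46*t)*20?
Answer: -9200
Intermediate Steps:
(46*t)*20 = (46*(-10))*20 = -460*20 = -9200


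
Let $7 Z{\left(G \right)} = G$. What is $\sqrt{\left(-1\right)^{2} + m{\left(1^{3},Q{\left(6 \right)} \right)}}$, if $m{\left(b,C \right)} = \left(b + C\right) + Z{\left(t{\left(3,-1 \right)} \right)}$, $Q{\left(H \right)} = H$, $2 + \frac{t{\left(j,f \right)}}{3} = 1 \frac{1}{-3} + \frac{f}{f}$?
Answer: $\frac{2 \sqrt{91}}{7} \approx 2.7255$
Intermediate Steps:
$t{\left(j,f \right)} = -4$ ($t{\left(j,f \right)} = -6 + 3 \left(1 \frac{1}{-3} + \frac{f}{f}\right) = -6 + 3 \left(1 \left(- \frac{1}{3}\right) + 1\right) = -6 + 3 \left(- \frac{1}{3} + 1\right) = -6 + 3 \cdot \frac{2}{3} = -6 + 2 = -4$)
$Z{\left(G \right)} = \frac{G}{7}$
$m{\left(b,C \right)} = - \frac{4}{7} + C + b$ ($m{\left(b,C \right)} = \left(b + C\right) + \frac{1}{7} \left(-4\right) = \left(C + b\right) - \frac{4}{7} = - \frac{4}{7} + C + b$)
$\sqrt{\left(-1\right)^{2} + m{\left(1^{3},Q{\left(6 \right)} \right)}} = \sqrt{\left(-1\right)^{2} + \left(- \frac{4}{7} + 6 + 1^{3}\right)} = \sqrt{1 + \left(- \frac{4}{7} + 6 + 1\right)} = \sqrt{1 + \frac{45}{7}} = \sqrt{\frac{52}{7}} = \frac{2 \sqrt{91}}{7}$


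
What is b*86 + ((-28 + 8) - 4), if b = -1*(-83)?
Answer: 7114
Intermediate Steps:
b = 83
b*86 + ((-28 + 8) - 4) = 83*86 + ((-28 + 8) - 4) = 7138 + (-20 - 4) = 7138 - 24 = 7114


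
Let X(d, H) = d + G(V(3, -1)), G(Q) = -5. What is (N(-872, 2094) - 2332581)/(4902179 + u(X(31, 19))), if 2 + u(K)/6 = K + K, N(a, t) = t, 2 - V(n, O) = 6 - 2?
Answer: -2330487/4902479 ≈ -0.47537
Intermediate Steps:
V(n, O) = -2 (V(n, O) = 2 - (6 - 2) = 2 - 1*4 = 2 - 4 = -2)
X(d, H) = -5 + d (X(d, H) = d - 5 = -5 + d)
u(K) = -12 + 12*K (u(K) = -12 + 6*(K + K) = -12 + 6*(2*K) = -12 + 12*K)
(N(-872, 2094) - 2332581)/(4902179 + u(X(31, 19))) = (2094 - 2332581)/(4902179 + (-12 + 12*(-5 + 31))) = -2330487/(4902179 + (-12 + 12*26)) = -2330487/(4902179 + (-12 + 312)) = -2330487/(4902179 + 300) = -2330487/4902479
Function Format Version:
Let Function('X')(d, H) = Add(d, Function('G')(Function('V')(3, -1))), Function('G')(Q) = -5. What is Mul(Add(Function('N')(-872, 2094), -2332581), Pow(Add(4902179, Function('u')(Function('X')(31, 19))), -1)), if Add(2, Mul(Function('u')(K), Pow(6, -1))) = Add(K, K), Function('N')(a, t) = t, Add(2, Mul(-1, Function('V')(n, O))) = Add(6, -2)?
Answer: Rational(-2330487, 4902479) ≈ -0.47537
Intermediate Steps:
Function('V')(n, O) = -2 (Function('V')(n, O) = Add(2, Mul(-1, Add(6, -2))) = Add(2, Mul(-1, 4)) = Add(2, -4) = -2)
Function('X')(d, H) = Add(-5, d) (Function('X')(d, H) = Add(d, -5) = Add(-5, d))
Function('u')(K) = Add(-12, Mul(12, K)) (Function('u')(K) = Add(-12, Mul(6, Add(K, K))) = Add(-12, Mul(6, Mul(2, K))) = Add(-12, Mul(12, K)))
Mul(Add(Function('N')(-872, 2094), -2332581), Pow(Add(4902179, Function('u')(Function('X')(31, 19))), -1)) = Mul(Add(2094, -2332581), Pow(Add(4902179, Add(-12, Mul(12, Add(-5, 31)))), -1)) = Mul(-2330487, Pow(Add(4902179, Add(-12, Mul(12, 26))), -1)) = Mul(-2330487, Pow(Add(4902179, Add(-12, 312)), -1)) = Mul(-2330487, Pow(Add(4902179, 300), -1)) = Mul(-2330487, Pow(4902479, -1)) = Mul(-2330487, Rational(1, 4902479)) = Rational(-2330487, 4902479)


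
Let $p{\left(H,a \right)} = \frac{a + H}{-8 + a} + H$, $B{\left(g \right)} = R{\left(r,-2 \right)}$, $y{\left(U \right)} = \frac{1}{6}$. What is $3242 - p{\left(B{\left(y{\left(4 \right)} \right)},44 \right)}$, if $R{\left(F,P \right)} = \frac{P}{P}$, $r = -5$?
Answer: $\frac{12959}{4} \approx 3239.8$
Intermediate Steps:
$y{\left(U \right)} = \frac{1}{6}$
$R{\left(F,P \right)} = 1$
$B{\left(g \right)} = 1$
$p{\left(H,a \right)} = H + \frac{H + a}{-8 + a}$ ($p{\left(H,a \right)} = \frac{H + a}{-8 + a} + H = H + \frac{H + a}{-8 + a}$)
$3242 - p{\left(B{\left(y{\left(4 \right)} \right)},44 \right)} = 3242 - \frac{44 - 7 + 1 \cdot 44}{-8 + 44} = 3242 - \frac{44 - 7 + 44}{36} = 3242 - \frac{1}{36} \cdot 81 = 3242 - \frac{9}{4} = \frac{12959}{4}$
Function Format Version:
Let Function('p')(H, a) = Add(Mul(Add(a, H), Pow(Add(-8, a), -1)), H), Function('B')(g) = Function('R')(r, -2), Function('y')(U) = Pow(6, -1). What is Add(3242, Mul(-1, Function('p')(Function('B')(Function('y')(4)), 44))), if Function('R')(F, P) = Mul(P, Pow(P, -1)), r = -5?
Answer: Rational(12959, 4) ≈ 3239.8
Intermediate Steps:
Function('y')(U) = Rational(1, 6)
Function('R')(F, P) = 1
Function('B')(g) = 1
Function('p')(H, a) = Add(H, Mul(Pow(Add(-8, a), -1), Add(H, a))) (Function('p')(H, a) = Add(Mul(Add(H, a), Pow(Add(-8, a), -1)), H) = Add(Mul(Pow(Add(-8, a), -1), Add(H, a)), H) = Add(H, Mul(Pow(Add(-8, a), -1), Add(H, a))))
Add(3242, Mul(-1, Function('p')(Function('B')(Function('y')(4)), 44))) = Add(3242, Mul(-1, Mul(Pow(Add(-8, 44), -1), Add(44, Mul(-7, 1), Mul(1, 44))))) = Add(3242, Mul(-1, Mul(Pow(36, -1), Add(44, -7, 44)))) = Add(3242, Mul(-1, Mul(Rational(1, 36), 81))) = Add(3242, Mul(-1, Rational(9, 4))) = Add(3242, Rational(-9, 4)) = Rational(12959, 4)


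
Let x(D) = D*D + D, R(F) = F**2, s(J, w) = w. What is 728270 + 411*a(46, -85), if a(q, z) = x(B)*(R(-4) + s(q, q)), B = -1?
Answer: 728270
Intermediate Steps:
x(D) = D + D**2 (x(D) = D**2 + D = D + D**2)
a(q, z) = 0 (a(q, z) = (-(1 - 1))*((-4)**2 + q) = (-1*0)*(16 + q) = 0*(16 + q) = 0)
728270 + 411*a(46, -85) = 728270 + 411*0 = 728270 + 0 = 728270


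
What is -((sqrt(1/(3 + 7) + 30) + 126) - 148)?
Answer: 22 - sqrt(3010)/10 ≈ 16.514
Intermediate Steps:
-((sqrt(1/(3 + 7) + 30) + 126) - 148) = -((sqrt(1/10 + 30) + 126) - 148) = -((sqrt(301/10) + 126) - 148) = -((sqrt(3010)/10 + 126) - 148) = -((126 + sqrt(3010)/10) - 148) = -(-22 + sqrt(3010)/10) = 22 - sqrt(3010)/10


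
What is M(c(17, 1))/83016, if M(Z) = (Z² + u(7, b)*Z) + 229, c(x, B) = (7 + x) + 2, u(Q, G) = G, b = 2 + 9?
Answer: 397/27672 ≈ 0.014347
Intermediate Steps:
b = 11
c(x, B) = 9 + x
M(Z) = 229 + Z² + 11*Z (M(Z) = (Z² + 11*Z) + 229 = 229 + Z² + 11*Z)
M(c(17, 1))/83016 = (229 + (9 + 17)² + 11*(9 + 17))/83016 = (229 + 26² + 11*26)*(1/83016) = (229 + 676 + 286)*(1/83016) = 1191*(1/83016) = 397/27672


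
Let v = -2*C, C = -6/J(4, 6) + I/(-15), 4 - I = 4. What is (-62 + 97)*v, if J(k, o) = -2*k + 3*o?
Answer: 42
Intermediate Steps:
I = 0 (I = 4 - 1*4 = 4 - 4 = 0)
C = -⅗ (C = -6/(-2*4 + 3*6) + 0/(-15) = -6/(-8 + 18) + 0*(-1/15) = -6/10 + 0 = -6*⅒ + 0 = -⅗ + 0 = -⅗ ≈ -0.60000)
v = 6/5 (v = -2*(-⅗) = 6/5 ≈ 1.2000)
(-62 + 97)*v = (-62 + 97)*(6/5) = 35*(6/5) = 42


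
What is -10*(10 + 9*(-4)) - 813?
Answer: -553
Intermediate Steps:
-10*(10 + 9*(-4)) - 813 = -10*(10 - 36) - 813 = -10*(-26) - 813 = 260 - 813 = -553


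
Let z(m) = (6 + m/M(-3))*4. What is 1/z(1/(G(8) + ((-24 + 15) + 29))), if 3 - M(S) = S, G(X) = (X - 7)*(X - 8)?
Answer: 30/721 ≈ 0.041609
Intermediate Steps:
G(X) = (-8 + X)*(-7 + X) (G(X) = (-7 + X)*(-8 + X) = (-8 + X)*(-7 + X))
M(S) = 3 - S
z(m) = 24 + 2*m/3 (z(m) = (6 + m/(3 - 1*(-3)))*4 = (6 + m/(3 + 3))*4 = (6 + m/6)*4 = 24 + 2*m/3)
1/z(1/(G(8) + ((-24 + 15) + 29))) = 1/(24 + 2/(3*((56 + 8**2 - 15*8) + ((-24 + 15) + 29)))) = 1/(24 + 2/(3*((56 + 64 - 120) + (-9 + 29)))) = 1/(24 + 2/(3*(0 + 20))) = 1/(24 + (2/3)/20) = 1/(24 + (2/3)*(1/20)) = 1/(24 + 1/30) = 1/(721/30) = 30/721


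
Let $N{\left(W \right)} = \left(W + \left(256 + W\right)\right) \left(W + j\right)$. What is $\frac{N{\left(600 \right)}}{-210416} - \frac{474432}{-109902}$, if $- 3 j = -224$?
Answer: $- \frac{254070712}{722660601} \approx -0.35158$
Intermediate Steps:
$j = \frac{224}{3}$ ($j = \left(- \frac{1}{3}\right) \left(-224\right) = \frac{224}{3} \approx 74.667$)
$N{\left(W \right)} = \left(256 + 2 W\right) \left(\frac{224}{3} + W\right)$ ($N{\left(W \right)} = \left(W + \left(256 + W\right)\right) \left(W + \frac{224}{3}\right) = \left(256 + 2 W\right) \left(\frac{224}{3} + W\right)$)
$\frac{N{\left(600 \right)}}{-210416} - \frac{474432}{-109902} = \frac{\frac{57344}{3} + 2 \cdot 600^{2} + \frac{1216}{3} \cdot 600}{-210416} - \frac{474432}{-109902} = \left(\frac{57344}{3} + 2 \cdot 360000 + 243200\right) \left(- \frac{1}{210416}\right) - - \frac{79072}{18317} = \left(\frac{57344}{3} + 720000 + 243200\right) \left(- \frac{1}{210416}\right) + \frac{79072}{18317} = \frac{2946944}{3} \left(- \frac{1}{210416}\right) + \frac{79072}{18317} = - \frac{184184}{39453} + \frac{79072}{18317} = - \frac{254070712}{722660601}$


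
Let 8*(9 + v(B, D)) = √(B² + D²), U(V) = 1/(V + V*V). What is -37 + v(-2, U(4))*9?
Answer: -118 + 9*√1601/160 ≈ -115.75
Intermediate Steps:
U(V) = 1/(V + V²)
v(B, D) = -9 + √(B² + D²)/8
-37 + v(-2, U(4))*9 = -37 + (-9 + √((-2)² + (1/(4*(1 + 4)))²)/8)*9 = -37 + (-9 + √(4 + ((¼)/5)²)/8)*9 = -37 + (-9 + √(4 + ((¼)*(⅕))²)/8)*9 = -37 + (-9 + √(4 + (1/20)²)/8)*9 = -37 + (-9 + √(4 + 1/400)/8)*9 = -37 + (-9 + √(1601/400)/8)*9 = -37 + (-9 + (√1601/20)/8)*9 = -37 + (-9 + √1601/160)*9 = -37 + (-81 + 9*√1601/160) = -118 + 9*√1601/160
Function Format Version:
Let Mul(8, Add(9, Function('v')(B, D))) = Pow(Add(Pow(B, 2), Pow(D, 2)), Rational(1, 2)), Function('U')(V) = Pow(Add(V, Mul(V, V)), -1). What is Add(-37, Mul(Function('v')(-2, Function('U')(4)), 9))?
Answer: Add(-118, Mul(Rational(9, 160), Pow(1601, Rational(1, 2)))) ≈ -115.75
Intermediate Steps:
Function('U')(V) = Pow(Add(V, Pow(V, 2)), -1)
Function('v')(B, D) = Add(-9, Mul(Rational(1, 8), Pow(Add(Pow(B, 2), Pow(D, 2)), Rational(1, 2))))
Add(-37, Mul(Function('v')(-2, Function('U')(4)), 9)) = Add(-37, Mul(Add(-9, Mul(Rational(1, 8), Pow(Add(Pow(-2, 2), Pow(Mul(Pow(4, -1), Pow(Add(1, 4), -1)), 2)), Rational(1, 2)))), 9)) = Add(-37, Mul(Add(-9, Mul(Rational(1, 8), Pow(Add(4, Pow(Mul(Rational(1, 4), Pow(5, -1)), 2)), Rational(1, 2)))), 9)) = Add(-37, Mul(Add(-9, Mul(Rational(1, 8), Pow(Add(4, Pow(Mul(Rational(1, 4), Rational(1, 5)), 2)), Rational(1, 2)))), 9)) = Add(-37, Mul(Add(-9, Mul(Rational(1, 8), Pow(Add(4, Pow(Rational(1, 20), 2)), Rational(1, 2)))), 9)) = Add(-37, Mul(Add(-9, Mul(Rational(1, 8), Pow(Add(4, Rational(1, 400)), Rational(1, 2)))), 9)) = Add(-37, Mul(Add(-9, Mul(Rational(1, 8), Pow(Rational(1601, 400), Rational(1, 2)))), 9)) = Add(-37, Mul(Add(-9, Mul(Rational(1, 8), Mul(Rational(1, 20), Pow(1601, Rational(1, 2))))), 9)) = Add(-37, Mul(Add(-9, Mul(Rational(1, 160), Pow(1601, Rational(1, 2)))), 9)) = Add(-37, Add(-81, Mul(Rational(9, 160), Pow(1601, Rational(1, 2))))) = Add(-118, Mul(Rational(9, 160), Pow(1601, Rational(1, 2))))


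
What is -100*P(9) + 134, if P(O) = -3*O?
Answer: 2834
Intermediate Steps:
-100*P(9) + 134 = -(-300)*9 + 134 = -100*(-27) + 134 = 2700 + 134 = 2834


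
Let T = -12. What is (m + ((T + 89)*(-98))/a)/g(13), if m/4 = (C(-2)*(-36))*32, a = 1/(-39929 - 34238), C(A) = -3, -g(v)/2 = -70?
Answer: 279839003/70 ≈ 3.9977e+6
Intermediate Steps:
g(v) = 140 (g(v) = -2*(-70) = 140)
a = -1/74167 (a = 1/(-74167) = -1/74167 ≈ -1.3483e-5)
m = 13824 (m = 4*(-3*(-36)*32) = 4*(108*32) = 4*3456 = 13824)
(m + ((T + 89)*(-98))/a)/g(13) = (13824 + ((-12 + 89)*(-98))/(-1/74167))/140 = (13824 + (77*(-98))*(-74167))*(1/140) = (13824 - 7546*(-74167))*(1/140) = (13824 + 559664182)*(1/140) = 559678006*(1/140) = 279839003/70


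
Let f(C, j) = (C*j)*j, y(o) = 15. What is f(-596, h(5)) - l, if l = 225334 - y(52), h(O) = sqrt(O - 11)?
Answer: -221743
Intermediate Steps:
h(O) = sqrt(-11 + O)
l = 225319 (l = 225334 - 1*15 = 225334 - 15 = 225319)
f(C, j) = C*j**2
f(-596, h(5)) - l = -596*(sqrt(-11 + 5))**2 - 1*225319 = -596*(sqrt(-6))**2 - 225319 = -596*(I*sqrt(6))**2 - 225319 = -596*(-6) - 225319 = 3576 - 225319 = -221743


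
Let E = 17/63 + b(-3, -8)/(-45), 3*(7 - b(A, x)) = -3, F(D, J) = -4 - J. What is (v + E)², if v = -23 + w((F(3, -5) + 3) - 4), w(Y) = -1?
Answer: 56715961/99225 ≈ 571.59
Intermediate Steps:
b(A, x) = 8 (b(A, x) = 7 - ⅓*(-3) = 7 + 1 = 8)
v = -24 (v = -23 - 1 = -24)
E = 29/315 (E = 17/63 + 8/(-45) = 17*(1/63) + 8*(-1/45) = 17/63 - 8/45 = 29/315 ≈ 0.092063)
(v + E)² = (-24 + 29/315)² = (-7531/315)² = 56715961/99225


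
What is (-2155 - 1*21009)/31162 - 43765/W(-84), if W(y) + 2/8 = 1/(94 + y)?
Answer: 13638014554/46743 ≈ 2.9177e+5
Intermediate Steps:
W(y) = -¼ + 1/(94 + y)
(-2155 - 1*21009)/31162 - 43765/W(-84) = (-2155 - 1*21009)/31162 - 43765*4*(94 - 84)/(-90 - 1*(-84)) = (-2155 - 21009)*(1/31162) - 43765*40/(-90 + 84) = -23164*1/31162 - 43765/((¼)*(⅒)*(-6)) = -11582/15581 - 43765/(-3/20) = -11582/15581 - 43765*(-20/3) = -11582/15581 + 875300/3 = 13638014554/46743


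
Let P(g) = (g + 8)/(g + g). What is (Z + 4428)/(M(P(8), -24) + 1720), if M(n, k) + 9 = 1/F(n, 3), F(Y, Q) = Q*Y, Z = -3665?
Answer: 2289/5134 ≈ 0.44585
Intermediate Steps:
P(g) = (8 + g)/(2*g) (P(g) = (8 + g)/((2*g)) = (8 + g)*(1/(2*g)) = (8 + g)/(2*g))
M(n, k) = -9 + 1/(3*n)
(Z + 4428)/(M(P(8), -24) + 1720) = (-3665 + 4428)/((-9 + 1/(3*(((1/2)*(8 + 8)/8)))) + 1720) = 763/((-9 + 1/(3*(((1/2)*(1/8)*16)))) + 1720) = 763/((-9 + (1/3)/1) + 1720) = 763/((-9 + (1/3)*1) + 1720) = 763/((-9 + 1/3) + 1720) = 763/(-26/3 + 1720) = 763/(5134/3) = 763*(3/5134) = 2289/5134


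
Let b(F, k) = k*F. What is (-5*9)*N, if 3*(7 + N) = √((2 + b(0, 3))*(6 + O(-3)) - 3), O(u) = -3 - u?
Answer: 270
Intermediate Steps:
b(F, k) = F*k
N = -6 (N = -7 + √((2 + 0*3)*(6 + (-3 - 1*(-3))) - 3)/3 = -7 + √((2 + 0)*(6 + (-3 + 3)) - 3)/3 = -7 + √(2*(6 + 0) - 3)/3 = -7 + √(2*6 - 3)/3 = -7 + √(12 - 3)/3 = -7 + √9/3 = -7 + (⅓)*3 = -7 + 1 = -6)
(-5*9)*N = -5*9*(-6) = -45*(-6) = 270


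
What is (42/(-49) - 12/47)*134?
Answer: -49044/329 ≈ -149.07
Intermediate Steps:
(42/(-49) - 12/47)*134 = (42*(-1/49) - 12*1/47)*134 = (-6/7 - 12/47)*134 = -366/329*134 = -49044/329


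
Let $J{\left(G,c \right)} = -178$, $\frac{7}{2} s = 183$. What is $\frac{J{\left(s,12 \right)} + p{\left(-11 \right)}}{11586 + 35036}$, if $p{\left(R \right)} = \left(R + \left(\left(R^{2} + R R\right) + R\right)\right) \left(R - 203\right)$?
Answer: $- \frac{23629}{23311} \approx -1.0136$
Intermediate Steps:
$s = \frac{366}{7}$ ($s = \frac{2}{7} \cdot 183 = \frac{366}{7} \approx 52.286$)
$p{\left(R \right)} = \left(-203 + R\right) \left(2 R + 2 R^{2}\right)$ ($p{\left(R \right)} = \left(R + \left(\left(R^{2} + R^{2}\right) + R\right)\right) \left(-203 + R\right) = \left(R + \left(2 R^{2} + R\right)\right) \left(-203 + R\right) = \left(R + \left(R + 2 R^{2}\right)\right) \left(-203 + R\right) = \left(2 R + 2 R^{2}\right) \left(-203 + R\right) = \left(-203 + R\right) \left(2 R + 2 R^{2}\right)$)
$\frac{J{\left(s,12 \right)} + p{\left(-11 \right)}}{11586 + 35036} = \frac{-178 + 2 \left(-11\right) \left(-203 + \left(-11\right)^{2} - -2222\right)}{11586 + 35036} = \frac{-178 + 2 \left(-11\right) \left(-203 + 121 + 2222\right)}{46622} = \left(-178 + 2 \left(-11\right) 2140\right) \frac{1}{46622} = \left(-178 - 47080\right) \frac{1}{46622} = \left(-47258\right) \frac{1}{46622} = - \frac{23629}{23311}$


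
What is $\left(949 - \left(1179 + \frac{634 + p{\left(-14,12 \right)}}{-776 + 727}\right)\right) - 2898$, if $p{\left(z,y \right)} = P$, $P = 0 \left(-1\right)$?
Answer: $- \frac{152638}{49} \approx -3115.1$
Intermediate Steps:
$P = 0$
$p{\left(z,y \right)} = 0$
$\left(949 - \left(1179 + \frac{634 + p{\left(-14,12 \right)}}{-776 + 727}\right)\right) - 2898 = \left(949 - \left(1179 + \frac{634 + 0}{-776 + 727}\right)\right) - 2898 = \left(949 - \left(1179 + \frac{634}{-49}\right)\right) - 2898 = \left(949 - \left(1179 + 634 \left(- \frac{1}{49}\right)\right)\right) - 2898 = \left(949 - \frac{57137}{49}\right) - 2898 = - \frac{10636}{49} - 2898 = - \frac{152638}{49}$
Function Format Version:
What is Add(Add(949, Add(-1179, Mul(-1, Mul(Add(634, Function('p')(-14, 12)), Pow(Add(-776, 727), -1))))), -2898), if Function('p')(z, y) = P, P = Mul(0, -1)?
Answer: Rational(-152638, 49) ≈ -3115.1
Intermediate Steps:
P = 0
Function('p')(z, y) = 0
Add(Add(949, Add(-1179, Mul(-1, Mul(Add(634, Function('p')(-14, 12)), Pow(Add(-776, 727), -1))))), -2898) = Add(Add(949, Add(-1179, Mul(-1, Mul(Add(634, 0), Pow(Add(-776, 727), -1))))), -2898) = Add(Add(949, Add(-1179, Mul(-1, Mul(634, Pow(-49, -1))))), -2898) = Add(Add(949, Add(-1179, Mul(-1, Mul(634, Rational(-1, 49))))), -2898) = Add(Add(949, Add(-1179, Mul(-1, Rational(-634, 49)))), -2898) = Add(Add(949, Add(-1179, Rational(634, 49))), -2898) = Add(Add(949, Rational(-57137, 49)), -2898) = Add(Rational(-10636, 49), -2898) = Rational(-152638, 49)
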